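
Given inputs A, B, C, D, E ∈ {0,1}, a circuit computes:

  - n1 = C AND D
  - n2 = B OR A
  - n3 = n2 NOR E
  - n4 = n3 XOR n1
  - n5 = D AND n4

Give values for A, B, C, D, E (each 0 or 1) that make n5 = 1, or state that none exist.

A=1 B=1 C=1 D=1 E=0

Check with A=1 B=1 C=1 D=1 E=0:
n1 = C AND D = 1 AND 1 = 1
n2 = B OR A = 1 OR 1 = 1
n3 = n2 NOR E = 1 NOR 0 = 0
n4 = n3 XOR n1 = 0 XOR 1 = 1
n5 = D AND n4 = 1 AND 1 = 1
So n5 = 1 as required.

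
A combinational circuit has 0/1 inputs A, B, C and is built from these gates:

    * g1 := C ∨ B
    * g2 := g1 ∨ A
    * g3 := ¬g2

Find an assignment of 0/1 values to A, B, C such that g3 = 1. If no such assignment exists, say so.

g3 = ¬g2 must be 1, so g2 = 0.
Check with A=0, B=0, C=0:
g1 = C ∨ B = 0 ∨ 0 = 0
g2 = g1 ∨ A = 0 ∨ 0 = 0
g3 = ¬g2 = ¬0 = 1
So g3 = 1 as required.

A=0, B=0, C=0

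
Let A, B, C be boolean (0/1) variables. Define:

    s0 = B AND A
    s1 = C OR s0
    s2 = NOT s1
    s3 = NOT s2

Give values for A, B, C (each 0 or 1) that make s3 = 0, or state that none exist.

s3 = NOT s2 must be 0, so s2 = 1.
s2 = NOT s1 must be 1, so s1 = 0.
s1 = C OR s0 must be 0, so both C = 0 and s0 = 0.
Check with A=0 B=1 C=0:
s0 = B AND A = 1 AND 0 = 0
s1 = C OR s0 = 0 OR 0 = 0
s2 = NOT s1 = NOT 0 = 1
s3 = NOT s2 = NOT 1 = 0
So s3 = 0 as required.

A=0 B=1 C=0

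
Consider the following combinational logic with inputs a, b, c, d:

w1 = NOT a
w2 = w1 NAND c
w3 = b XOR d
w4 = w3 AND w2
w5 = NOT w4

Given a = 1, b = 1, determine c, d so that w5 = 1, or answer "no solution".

c=1, d=1

w5 = NOT w4 must be 1, so w4 = 0.
Check with a = 1, b = 1 and c=1, d=1:
w1 = NOT a = NOT 1 = 0
w2 = w1 NAND c = 0 NAND 1 = 1
w3 = b XOR d = 1 XOR 1 = 0
w4 = w3 AND w2 = 0 AND 1 = 0
w5 = NOT w4 = NOT 0 = 1
So w5 = 1.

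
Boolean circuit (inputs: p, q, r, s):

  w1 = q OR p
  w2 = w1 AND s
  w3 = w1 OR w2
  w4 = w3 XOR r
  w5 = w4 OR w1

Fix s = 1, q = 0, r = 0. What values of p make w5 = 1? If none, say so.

p=1

Check with s = 1, q = 0, r = 0 and p=1:
w1 = q OR p = 0 OR 1 = 1
w2 = w1 AND s = 1 AND 1 = 1
w3 = w1 OR w2 = 1 OR 1 = 1
w4 = w3 XOR r = 1 XOR 0 = 1
w5 = w4 OR w1 = 1 OR 1 = 1
So w5 = 1.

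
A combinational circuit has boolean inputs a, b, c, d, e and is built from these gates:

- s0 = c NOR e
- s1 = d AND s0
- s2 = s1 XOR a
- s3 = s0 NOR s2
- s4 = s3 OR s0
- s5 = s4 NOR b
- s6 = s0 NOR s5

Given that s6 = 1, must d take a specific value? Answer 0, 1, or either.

Both values of d occur among assignments with s6 = 1:
  d=0: a=0, b=0, c=0, d=0, e=1
  d=1: a=0, b=0, c=0, d=1, e=1

either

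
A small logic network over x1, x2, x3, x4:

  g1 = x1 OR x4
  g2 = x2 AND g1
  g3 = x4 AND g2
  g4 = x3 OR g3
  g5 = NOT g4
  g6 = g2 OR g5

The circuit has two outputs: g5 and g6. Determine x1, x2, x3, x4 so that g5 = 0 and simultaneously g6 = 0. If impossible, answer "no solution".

x1=0 x2=0 x3=1 x4=0

Check with x1=0 x2=0 x3=1 x4=0:
g1 = x1 OR x4 = 0 OR 0 = 0
g2 = x2 AND g1 = 0 AND 0 = 0
g3 = x4 AND g2 = 0 AND 0 = 0
g4 = x3 OR g3 = 1 OR 0 = 1
g5 = NOT g4 = NOT 1 = 0
g6 = g2 OR g5 = 0 OR 0 = 0
So g5 = 0 and g6 = 0.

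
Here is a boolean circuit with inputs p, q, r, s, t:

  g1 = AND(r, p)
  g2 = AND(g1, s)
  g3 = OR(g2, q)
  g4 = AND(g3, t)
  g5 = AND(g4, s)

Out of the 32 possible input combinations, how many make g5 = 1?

g5 = AND(g4, s) must be 1, so both g4 = 1 and s = 1.
g4 = AND(g3, t) must be 1, so both g3 = 1 and t = 1.
g3 = OR(g2, q) must be 1, so at least one of g2, q is 1.
Satisfying assignments:
  p=0, q=1, r=0, s=1, t=1
  p=0, q=1, r=1, s=1, t=1
  p=1, q=0, r=1, s=1, t=1
  p=1, q=1, r=0, s=1, t=1
  p=1, q=1, r=1, s=1, t=1

5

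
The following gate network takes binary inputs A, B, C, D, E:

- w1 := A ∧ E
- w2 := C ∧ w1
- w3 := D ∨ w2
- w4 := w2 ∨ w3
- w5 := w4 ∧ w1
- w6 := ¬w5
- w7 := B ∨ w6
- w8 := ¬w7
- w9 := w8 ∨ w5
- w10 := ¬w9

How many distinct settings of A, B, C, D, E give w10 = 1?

26

w10 = ¬w9 must be 1, so w9 = 0.
w9 = w8 ∨ w5 must be 0, so both w8 = 0 and w5 = 0.
w8 = ¬w7 must be 0, so w7 = 1.
Enumerating the 32 input combinations, 26 give w10 = 1 and 6 give w10 = 0.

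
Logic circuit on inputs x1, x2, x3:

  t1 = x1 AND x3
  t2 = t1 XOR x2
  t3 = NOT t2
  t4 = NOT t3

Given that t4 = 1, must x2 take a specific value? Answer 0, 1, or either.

Both values of x2 occur among assignments with t4 = 1:
  x2=0: x1=1, x2=0, x3=1
  x2=1: x1=0, x2=1, x3=0

either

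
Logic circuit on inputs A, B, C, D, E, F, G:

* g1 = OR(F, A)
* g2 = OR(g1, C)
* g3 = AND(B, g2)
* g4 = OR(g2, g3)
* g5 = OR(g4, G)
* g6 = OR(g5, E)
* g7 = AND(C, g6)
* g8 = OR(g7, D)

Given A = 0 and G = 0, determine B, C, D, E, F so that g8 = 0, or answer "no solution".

B=0, C=0, D=0, E=0, F=0

g8 = OR(g7, D) must be 0, so both g7 = 0 and D = 0.
g7 = AND(C, g6) must be 0, so at least one of C, g6 is 0.
Check with A = 0 and G = 0 and B=0, C=0, D=0, E=0, F=0:
g1 = OR(F, A) = OR(0, 0) = 0
g2 = OR(g1, C) = OR(0, 0) = 0
g3 = AND(B, g2) = AND(0, 0) = 0
g4 = OR(g2, g3) = OR(0, 0) = 0
g5 = OR(g4, G) = OR(0, 0) = 0
g6 = OR(g5, E) = OR(0, 0) = 0
g7 = AND(C, g6) = AND(0, 0) = 0
g8 = OR(g7, D) = OR(0, 0) = 0
So g8 = 0.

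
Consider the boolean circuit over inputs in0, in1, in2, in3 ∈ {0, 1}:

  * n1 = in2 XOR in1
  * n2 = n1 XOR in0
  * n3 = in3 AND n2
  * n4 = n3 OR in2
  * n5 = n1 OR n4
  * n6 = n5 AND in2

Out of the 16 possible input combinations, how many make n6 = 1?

8

n6 = n5 AND in2 must be 1, so both n5 = 1 and in2 = 1.
Enumerating the 16 input combinations, 8 give n6 = 1 and 8 give n6 = 0.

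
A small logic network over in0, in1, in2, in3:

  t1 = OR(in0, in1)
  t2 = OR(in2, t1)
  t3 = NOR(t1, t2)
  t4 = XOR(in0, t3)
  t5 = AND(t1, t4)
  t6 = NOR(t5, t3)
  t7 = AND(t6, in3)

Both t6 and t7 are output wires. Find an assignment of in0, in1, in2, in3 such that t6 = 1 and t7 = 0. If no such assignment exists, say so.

Check with in0=0, in1=1, in2=0, in3=0:
t1 = OR(in0, in1) = OR(0, 1) = 1
t2 = OR(in2, t1) = OR(0, 1) = 1
t3 = NOR(t1, t2) = NOR(1, 1) = 0
t4 = XOR(in0, t3) = XOR(0, 0) = 0
t5 = AND(t1, t4) = AND(1, 0) = 0
t6 = NOR(t5, t3) = NOR(0, 0) = 1
t7 = AND(t6, in3) = AND(1, 0) = 0
So t6 = 1 and t7 = 0.

in0=0, in1=1, in2=0, in3=0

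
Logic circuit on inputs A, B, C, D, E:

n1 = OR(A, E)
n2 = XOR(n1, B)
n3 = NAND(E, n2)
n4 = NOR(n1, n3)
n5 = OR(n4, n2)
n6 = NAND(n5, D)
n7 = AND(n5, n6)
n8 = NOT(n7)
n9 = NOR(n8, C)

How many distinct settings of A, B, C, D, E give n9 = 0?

n9 = NOR(n8, C) must be 0, so at least one of n8, C is 1.
Enumerating the 32 input combinations, 28 give n9 = 0 and 4 give n9 = 1.

28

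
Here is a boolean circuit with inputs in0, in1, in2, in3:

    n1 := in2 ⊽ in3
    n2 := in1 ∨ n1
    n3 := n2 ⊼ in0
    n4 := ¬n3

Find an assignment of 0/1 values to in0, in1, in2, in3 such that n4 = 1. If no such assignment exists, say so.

Check with in0=1 in1=1 in2=1 in3=0:
n1 = in2 ⊽ in3 = 1 ⊽ 0 = 0
n2 = in1 ∨ n1 = 1 ∨ 0 = 1
n3 = n2 ⊼ in0 = 1 ⊼ 1 = 0
n4 = ¬n3 = ¬0 = 1
So n4 = 1 as required.

in0=1 in1=1 in2=1 in3=0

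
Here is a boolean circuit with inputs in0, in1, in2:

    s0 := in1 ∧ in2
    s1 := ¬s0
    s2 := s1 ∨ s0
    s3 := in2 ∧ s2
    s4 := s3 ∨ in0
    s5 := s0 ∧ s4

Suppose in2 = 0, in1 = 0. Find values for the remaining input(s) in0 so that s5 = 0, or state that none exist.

s5 = s0 ∧ s4 must be 0, so at least one of s0, s4 is 0.
Check with in2 = 0, in1 = 0 and in0=1:
s0 = in1 ∧ in2 = 0 ∧ 0 = 0
s1 = ¬s0 = ¬0 = 1
s2 = s1 ∨ s0 = 1 ∨ 0 = 1
s3 = in2 ∧ s2 = 0 ∧ 1 = 0
s4 = s3 ∨ in0 = 0 ∨ 1 = 1
s5 = s0 ∧ s4 = 0 ∧ 1 = 0
So s5 = 0.

in0=1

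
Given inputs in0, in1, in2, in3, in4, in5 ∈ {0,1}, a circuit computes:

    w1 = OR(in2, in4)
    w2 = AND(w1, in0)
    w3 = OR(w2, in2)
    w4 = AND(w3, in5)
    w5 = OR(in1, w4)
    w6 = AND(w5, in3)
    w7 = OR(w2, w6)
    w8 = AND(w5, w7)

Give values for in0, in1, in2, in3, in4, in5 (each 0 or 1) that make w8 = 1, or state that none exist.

in0=1 in1=1 in2=0 in3=1 in4=1 in5=0

w8 = AND(w5, w7) must be 1, so both w5 = 1 and w7 = 1.
Check with in0=1 in1=1 in2=0 in3=1 in4=1 in5=0:
w1 = OR(in2, in4) = OR(0, 1) = 1
w2 = AND(w1, in0) = AND(1, 1) = 1
w3 = OR(w2, in2) = OR(1, 0) = 1
w4 = AND(w3, in5) = AND(1, 0) = 0
w5 = OR(in1, w4) = OR(1, 0) = 1
w6 = AND(w5, in3) = AND(1, 1) = 1
w7 = OR(w2, w6) = OR(1, 1) = 1
w8 = AND(w5, w7) = AND(1, 1) = 1
So w8 = 1 as required.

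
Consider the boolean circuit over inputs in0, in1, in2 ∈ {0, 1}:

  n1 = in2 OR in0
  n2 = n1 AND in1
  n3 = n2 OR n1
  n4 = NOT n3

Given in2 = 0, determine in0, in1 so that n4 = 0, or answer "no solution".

in0=1, in1=1

Check with in2 = 0 and in0=1, in1=1:
n1 = in2 OR in0 = 0 OR 1 = 1
n2 = n1 AND in1 = 1 AND 1 = 1
n3 = n2 OR n1 = 1 OR 1 = 1
n4 = NOT n3 = NOT 1 = 0
So n4 = 0.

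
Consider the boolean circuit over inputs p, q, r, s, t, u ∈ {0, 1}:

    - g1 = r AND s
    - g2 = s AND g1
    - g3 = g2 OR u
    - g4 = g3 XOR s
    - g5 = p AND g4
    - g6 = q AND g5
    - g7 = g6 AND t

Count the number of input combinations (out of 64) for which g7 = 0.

61

g7 = g6 AND t must be 0, so at least one of g6, t is 0.
Enumerating the 64 input combinations, 61 give g7 = 0 and 3 give g7 = 1.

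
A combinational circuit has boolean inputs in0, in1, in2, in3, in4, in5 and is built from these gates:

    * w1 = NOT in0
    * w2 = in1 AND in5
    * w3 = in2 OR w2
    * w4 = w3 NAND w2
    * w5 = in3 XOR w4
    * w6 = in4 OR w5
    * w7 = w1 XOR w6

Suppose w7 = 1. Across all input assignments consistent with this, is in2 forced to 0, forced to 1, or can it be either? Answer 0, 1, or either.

Both values of in2 occur among assignments with w7 = 1:
  in2=0: in0=0, in1=0, in2=0, in3=1, in4=0, in5=0
  in2=1: in0=0, in1=0, in2=1, in3=1, in4=0, in5=0

either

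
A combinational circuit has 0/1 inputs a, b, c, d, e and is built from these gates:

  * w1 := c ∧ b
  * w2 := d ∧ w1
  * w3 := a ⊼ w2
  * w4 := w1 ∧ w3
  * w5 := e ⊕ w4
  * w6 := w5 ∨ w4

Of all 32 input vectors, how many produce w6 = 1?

w6 = w5 ∨ w4 must be 1, so at least one of w5, w4 is 1.
Enumerating the 32 input combinations, 19 give w6 = 1 and 13 give w6 = 0.

19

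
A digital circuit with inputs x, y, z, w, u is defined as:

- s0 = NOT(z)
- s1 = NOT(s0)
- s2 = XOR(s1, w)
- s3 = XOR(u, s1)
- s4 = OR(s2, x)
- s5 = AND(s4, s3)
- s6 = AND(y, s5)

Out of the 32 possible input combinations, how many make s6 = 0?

s6 = AND(y, s5) must be 0, so at least one of y, s5 is 0.
Enumerating the 32 input combinations, 26 give s6 = 0 and 6 give s6 = 1.

26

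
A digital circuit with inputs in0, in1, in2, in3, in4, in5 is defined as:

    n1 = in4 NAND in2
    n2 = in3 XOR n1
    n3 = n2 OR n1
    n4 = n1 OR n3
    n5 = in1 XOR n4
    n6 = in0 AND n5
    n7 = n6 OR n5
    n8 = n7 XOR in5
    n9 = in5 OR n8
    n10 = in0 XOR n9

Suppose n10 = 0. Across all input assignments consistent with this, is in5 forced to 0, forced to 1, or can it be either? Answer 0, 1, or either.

either

Both values of in5 occur among assignments with n10 = 0:
  in5=0: in0=0, in1=0, in2=1, in3=0, in4=1, in5=0
  in5=1: in0=1, in1=0, in2=0, in3=0, in4=0, in5=1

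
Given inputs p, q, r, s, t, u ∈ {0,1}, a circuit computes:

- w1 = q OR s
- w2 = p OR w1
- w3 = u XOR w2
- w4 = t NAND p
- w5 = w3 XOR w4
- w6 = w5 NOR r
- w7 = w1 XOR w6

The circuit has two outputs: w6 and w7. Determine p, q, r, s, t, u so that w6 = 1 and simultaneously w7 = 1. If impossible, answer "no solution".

Check with p=0, q=0, r=0, s=0, t=0, u=1:
w1 = q OR s = 0 OR 0 = 0
w2 = p OR w1 = 0 OR 0 = 0
w3 = u XOR w2 = 1 XOR 0 = 1
w4 = t NAND p = 0 NAND 0 = 1
w5 = w3 XOR w4 = 1 XOR 1 = 0
w6 = w5 NOR r = 0 NOR 0 = 1
w7 = w1 XOR w6 = 0 XOR 1 = 1
So w6 = 1 and w7 = 1.

p=0, q=0, r=0, s=0, t=0, u=1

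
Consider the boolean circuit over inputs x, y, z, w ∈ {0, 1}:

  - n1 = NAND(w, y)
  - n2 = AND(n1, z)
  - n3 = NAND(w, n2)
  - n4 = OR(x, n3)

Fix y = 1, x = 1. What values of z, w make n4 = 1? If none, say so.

z=1, w=0

n4 = OR(x, n3) must be 1, so at least one of x, n3 is 1.
Check with y = 1, x = 1 and z=1, w=0:
n1 = NAND(w, y) = NAND(0, 1) = 1
n2 = AND(n1, z) = AND(1, 1) = 1
n3 = NAND(w, n2) = NAND(0, 1) = 1
n4 = OR(x, n3) = OR(1, 1) = 1
So n4 = 1.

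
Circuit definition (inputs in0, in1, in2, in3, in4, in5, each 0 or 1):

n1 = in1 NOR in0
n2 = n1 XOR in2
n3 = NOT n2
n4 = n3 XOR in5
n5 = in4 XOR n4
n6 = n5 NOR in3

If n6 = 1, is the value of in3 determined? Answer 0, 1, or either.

n6 = n5 NOR in3 must be 1, so both n5 = 0 and in3 = 0.
Every assignment with n6 = 1 has in3 = 0; there are 16 such assignment(s).

0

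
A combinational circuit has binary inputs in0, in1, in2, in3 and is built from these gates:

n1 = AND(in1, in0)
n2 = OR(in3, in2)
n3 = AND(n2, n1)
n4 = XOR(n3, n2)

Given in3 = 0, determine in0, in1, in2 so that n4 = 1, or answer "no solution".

n4 = XOR(n3, n2) must be 1, so n3 and n2 differ.
Check with in3 = 0 and in0=0, in1=1, in2=1:
n1 = AND(in1, in0) = AND(1, 0) = 0
n2 = OR(in3, in2) = OR(0, 1) = 1
n3 = AND(n2, n1) = AND(1, 0) = 0
n4 = XOR(n3, n2) = XOR(0, 1) = 1
So n4 = 1.

in0=0, in1=1, in2=1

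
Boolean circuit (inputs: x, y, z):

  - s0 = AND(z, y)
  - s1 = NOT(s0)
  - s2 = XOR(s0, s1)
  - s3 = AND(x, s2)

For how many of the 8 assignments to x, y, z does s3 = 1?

s3 = AND(x, s2) must be 1, so both x = 1 and s2 = 1.
s2 = XOR(s0, s1) must be 1, so s0 and s1 differ.
Enumerating the 8 input combinations, 4 give s3 = 1 and 4 give s3 = 0.

4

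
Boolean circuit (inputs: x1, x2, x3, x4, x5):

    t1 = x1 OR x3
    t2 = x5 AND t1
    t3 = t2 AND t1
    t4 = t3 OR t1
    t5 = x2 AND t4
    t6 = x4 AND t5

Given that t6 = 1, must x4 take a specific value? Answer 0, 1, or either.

1

t6 = x4 AND t5 must be 1, so both x4 = 1 and t5 = 1.
t5 = x2 AND t4 must be 1, so both x2 = 1 and t4 = 1.
t4 = t3 OR t1 must be 1, so at least one of t3, t1 is 1.
Every assignment with t6 = 1 has x4 = 1; there are 6 such assignment(s).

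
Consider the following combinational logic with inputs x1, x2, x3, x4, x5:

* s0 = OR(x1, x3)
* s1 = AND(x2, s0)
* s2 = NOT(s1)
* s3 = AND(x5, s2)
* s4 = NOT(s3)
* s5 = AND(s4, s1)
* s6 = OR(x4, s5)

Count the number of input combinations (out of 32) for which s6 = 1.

s6 = OR(x4, s5) must be 1, so at least one of x4, s5 is 1.
Enumerating the 32 input combinations, 22 give s6 = 1 and 10 give s6 = 0.

22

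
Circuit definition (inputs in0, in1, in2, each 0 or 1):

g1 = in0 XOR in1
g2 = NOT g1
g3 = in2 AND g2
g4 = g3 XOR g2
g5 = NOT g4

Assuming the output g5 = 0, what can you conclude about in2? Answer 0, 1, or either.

g5 = NOT g4 must be 0, so g4 = 1.
g4 = g3 XOR g2 must be 1, so g3 and g2 differ.
Every assignment with g5 = 0 has in2 = 0; there are 2 such assignment(s).
  in0=0, in1=0, in2=0
  in0=1, in1=1, in2=0

0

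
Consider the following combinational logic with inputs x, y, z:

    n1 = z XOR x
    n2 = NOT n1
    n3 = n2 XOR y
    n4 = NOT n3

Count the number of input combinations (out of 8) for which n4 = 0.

4

n4 = NOT n3 must be 0, so n3 = 1.
n3 = n2 XOR y must be 1, so n2 and y differ.
Satisfying assignments:
  x=0, y=0, z=0
  x=0, y=1, z=1
  x=1, y=0, z=1
  x=1, y=1, z=0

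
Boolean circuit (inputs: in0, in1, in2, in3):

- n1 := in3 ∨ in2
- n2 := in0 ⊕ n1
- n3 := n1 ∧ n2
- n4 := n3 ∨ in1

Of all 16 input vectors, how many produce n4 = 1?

n4 = n3 ∨ in1 must be 1, so at least one of n3, in1 is 1.
Enumerating the 16 input combinations, 11 give n4 = 1 and 5 give n4 = 0.

11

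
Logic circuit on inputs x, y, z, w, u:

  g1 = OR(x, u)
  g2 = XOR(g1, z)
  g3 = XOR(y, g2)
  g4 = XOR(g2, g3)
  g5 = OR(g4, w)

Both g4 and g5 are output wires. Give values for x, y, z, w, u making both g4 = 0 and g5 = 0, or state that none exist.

Check with x=1 y=0 z=0 w=0 u=0:
g1 = OR(x, u) = OR(1, 0) = 1
g2 = XOR(g1, z) = XOR(1, 0) = 1
g3 = XOR(y, g2) = XOR(0, 1) = 1
g4 = XOR(g2, g3) = XOR(1, 1) = 0
g5 = OR(g4, w) = OR(0, 0) = 0
So g4 = 0 and g5 = 0.

x=1 y=0 z=0 w=0 u=0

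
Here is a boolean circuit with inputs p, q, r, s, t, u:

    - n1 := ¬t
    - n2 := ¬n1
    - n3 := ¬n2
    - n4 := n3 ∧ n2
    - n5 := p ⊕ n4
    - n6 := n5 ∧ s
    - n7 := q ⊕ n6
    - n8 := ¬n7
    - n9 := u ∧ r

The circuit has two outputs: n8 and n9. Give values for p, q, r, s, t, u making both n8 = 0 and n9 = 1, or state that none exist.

p=0, q=1, r=1, s=1, t=0, u=1

Check with p=0, q=1, r=1, s=1, t=0, u=1:
n1 = ¬t = ¬0 = 1
n2 = ¬n1 = ¬1 = 0
n3 = ¬n2 = ¬0 = 1
n4 = n3 ∧ n2 = 1 ∧ 0 = 0
n5 = p ⊕ n4 = 0 ⊕ 0 = 0
n6 = n5 ∧ s = 0 ∧ 1 = 0
n7 = q ⊕ n6 = 1 ⊕ 0 = 1
n8 = ¬n7 = ¬1 = 0
n9 = u ∧ r = 1 ∧ 1 = 1
So n8 = 0 and n9 = 1.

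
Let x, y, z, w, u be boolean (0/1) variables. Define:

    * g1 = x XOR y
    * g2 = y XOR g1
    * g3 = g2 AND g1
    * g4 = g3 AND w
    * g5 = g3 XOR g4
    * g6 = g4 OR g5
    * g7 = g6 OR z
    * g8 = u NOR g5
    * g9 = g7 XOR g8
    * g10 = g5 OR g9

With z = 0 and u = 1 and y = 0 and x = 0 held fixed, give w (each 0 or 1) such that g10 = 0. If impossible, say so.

w=0

g10 = g5 OR g9 must be 0, so both g5 = 0 and g9 = 0.
g5 = g3 XOR g4 must be 0, so g3 and g4 are equal.
Check with z = 0 and u = 1 and y = 0 and x = 0 and w=0:
g1 = x XOR y = 0 XOR 0 = 0
g2 = y XOR g1 = 0 XOR 0 = 0
g3 = g2 AND g1 = 0 AND 0 = 0
g4 = g3 AND w = 0 AND 0 = 0
g5 = g3 XOR g4 = 0 XOR 0 = 0
g6 = g4 OR g5 = 0 OR 0 = 0
g7 = g6 OR z = 0 OR 0 = 0
g8 = u NOR g5 = 1 NOR 0 = 0
g9 = g7 XOR g8 = 0 XOR 0 = 0
g10 = g5 OR g9 = 0 OR 0 = 0
So g10 = 0.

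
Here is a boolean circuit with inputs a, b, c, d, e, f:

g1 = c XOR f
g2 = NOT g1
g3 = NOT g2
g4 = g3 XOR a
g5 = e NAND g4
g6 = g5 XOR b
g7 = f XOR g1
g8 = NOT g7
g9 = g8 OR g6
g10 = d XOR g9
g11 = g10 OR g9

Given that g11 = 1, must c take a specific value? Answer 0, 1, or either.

Both values of c occur among assignments with g11 = 1:
  c=0: a=0, b=0, c=0, d=0, e=0, f=0
  c=1: a=0, b=0, c=1, d=0, e=0, f=0

either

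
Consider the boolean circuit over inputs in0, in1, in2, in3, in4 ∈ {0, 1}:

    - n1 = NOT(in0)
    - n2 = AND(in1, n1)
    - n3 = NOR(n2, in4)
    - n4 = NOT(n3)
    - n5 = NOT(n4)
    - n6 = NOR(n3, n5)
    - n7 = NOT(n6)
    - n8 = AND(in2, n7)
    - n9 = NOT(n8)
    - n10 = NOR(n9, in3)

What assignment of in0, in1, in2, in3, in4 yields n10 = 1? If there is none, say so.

in0=1, in1=0, in2=1, in3=0, in4=0

Check with in0=1, in1=0, in2=1, in3=0, in4=0:
n1 = NOT(in0) = NOT 1 = 0
n2 = AND(in1, n1) = AND(0, 0) = 0
n3 = NOR(n2, in4) = NOR(0, 0) = 1
n4 = NOT(n3) = NOT 1 = 0
n5 = NOT(n4) = NOT 0 = 1
n6 = NOR(n3, n5) = NOR(1, 1) = 0
n7 = NOT(n6) = NOT 0 = 1
n8 = AND(in2, n7) = AND(1, 1) = 1
n9 = NOT(n8) = NOT 1 = 0
n10 = NOR(n9, in3) = NOR(0, 0) = 1
So n10 = 1 as required.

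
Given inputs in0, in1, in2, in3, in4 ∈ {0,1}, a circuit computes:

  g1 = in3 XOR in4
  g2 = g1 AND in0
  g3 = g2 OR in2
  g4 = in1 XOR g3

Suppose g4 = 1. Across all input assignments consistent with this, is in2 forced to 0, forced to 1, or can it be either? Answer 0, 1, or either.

Both values of in2 occur among assignments with g4 = 1:
  in2=0: in0=0, in1=1, in2=0, in3=0, in4=0
  in2=1: in0=0, in1=0, in2=1, in3=0, in4=0

either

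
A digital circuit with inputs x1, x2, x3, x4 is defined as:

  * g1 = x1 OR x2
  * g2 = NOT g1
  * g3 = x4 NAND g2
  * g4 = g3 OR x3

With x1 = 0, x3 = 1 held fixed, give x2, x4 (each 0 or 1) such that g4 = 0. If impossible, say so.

no solution exists

With x1 = 0, x3 = 1 fixed, none of the 4 settings of x2, x4 give g4 = 0.
For example, with x2=1, x4=0:
g1 = x1 OR x2 = 0 OR 1 = 1
g2 = NOT g1 = NOT 1 = 0
g3 = x4 NAND g2 = 0 NAND 0 = 1
g4 = g3 OR x3 = 1 OR 1 = 1
giving g4 = 1 ≠ 0.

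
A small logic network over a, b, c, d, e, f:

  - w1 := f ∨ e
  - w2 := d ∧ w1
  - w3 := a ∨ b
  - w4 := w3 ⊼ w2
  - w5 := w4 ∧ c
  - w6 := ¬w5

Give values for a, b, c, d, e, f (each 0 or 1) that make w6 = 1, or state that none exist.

a=0 b=1 c=1 d=1 e=1 f=0

w6 = ¬w5 must be 1, so w5 = 0.
w5 = w4 ∧ c must be 0, so at least one of w4, c is 0.
Check with a=0 b=1 c=1 d=1 e=1 f=0:
w1 = f ∨ e = 0 ∨ 1 = 1
w2 = d ∧ w1 = 1 ∧ 1 = 1
w3 = a ∨ b = 0 ∨ 1 = 1
w4 = w3 ⊼ w2 = 1 ⊼ 1 = 0
w5 = w4 ∧ c = 0 ∧ 1 = 0
w6 = ¬w5 = ¬0 = 1
So w6 = 1 as required.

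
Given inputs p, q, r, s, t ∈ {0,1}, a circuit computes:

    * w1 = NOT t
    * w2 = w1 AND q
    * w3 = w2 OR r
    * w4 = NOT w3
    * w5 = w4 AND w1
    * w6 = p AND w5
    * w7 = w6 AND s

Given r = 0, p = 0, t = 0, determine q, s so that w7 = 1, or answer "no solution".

With r = 0, p = 0, t = 0 fixed, none of the 4 settings of q, s give w7 = 1.
For example, with q=1, s=1:
w1 = NOT t = NOT 0 = 1
w2 = w1 AND q = 1 AND 1 = 1
w3 = w2 OR r = 1 OR 0 = 1
w4 = NOT w3 = NOT 1 = 0
w5 = w4 AND w1 = 0 AND 1 = 0
w6 = p AND w5 = 0 AND 0 = 0
w7 = w6 AND s = 0 AND 1 = 0
giving w7 = 0 ≠ 1.

no solution exists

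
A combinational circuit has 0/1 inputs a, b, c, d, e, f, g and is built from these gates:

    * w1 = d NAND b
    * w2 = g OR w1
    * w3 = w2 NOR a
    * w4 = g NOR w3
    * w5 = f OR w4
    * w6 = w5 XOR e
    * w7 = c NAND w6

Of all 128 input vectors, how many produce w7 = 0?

32

w7 = c NAND w6 must be 0, so both c = 1 and w6 = 1.
w6 = w5 XOR e must be 1, so w5 and e differ.
Enumerating the 128 input combinations, 32 give w7 = 0 and 96 give w7 = 1.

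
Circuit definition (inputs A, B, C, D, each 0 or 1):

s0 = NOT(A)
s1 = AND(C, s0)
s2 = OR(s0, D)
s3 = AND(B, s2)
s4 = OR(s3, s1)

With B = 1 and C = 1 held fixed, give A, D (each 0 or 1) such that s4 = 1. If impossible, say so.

Check with B = 1 and C = 1 and A=1, D=1:
s0 = NOT(A) = NOT 1 = 0
s1 = AND(C, s0) = AND(1, 0) = 0
s2 = OR(s0, D) = OR(0, 1) = 1
s3 = AND(B, s2) = AND(1, 1) = 1
s4 = OR(s3, s1) = OR(1, 0) = 1
So s4 = 1.

A=1, D=1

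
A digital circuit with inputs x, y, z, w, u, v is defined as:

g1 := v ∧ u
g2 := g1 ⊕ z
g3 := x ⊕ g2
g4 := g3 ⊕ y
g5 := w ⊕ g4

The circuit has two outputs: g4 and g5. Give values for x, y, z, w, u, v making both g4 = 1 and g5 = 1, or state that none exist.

x=1, y=0, z=0, w=0, u=0, v=1

Check with x=1, y=0, z=0, w=0, u=0, v=1:
g1 = v ∧ u = 1 ∧ 0 = 0
g2 = g1 ⊕ z = 0 ⊕ 0 = 0
g3 = x ⊕ g2 = 1 ⊕ 0 = 1
g4 = g3 ⊕ y = 1 ⊕ 0 = 1
g5 = w ⊕ g4 = 0 ⊕ 1 = 1
So g4 = 1 and g5 = 1.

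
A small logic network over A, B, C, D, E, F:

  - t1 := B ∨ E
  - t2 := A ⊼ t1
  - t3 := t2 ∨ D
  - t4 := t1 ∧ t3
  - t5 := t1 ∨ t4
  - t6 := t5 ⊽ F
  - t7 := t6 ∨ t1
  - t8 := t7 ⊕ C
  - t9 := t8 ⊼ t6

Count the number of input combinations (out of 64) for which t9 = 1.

60

t9 = t8 ⊼ t6 must be 1, so at least one of t8, t6 is 0.
Enumerating the 64 input combinations, 60 give t9 = 1 and 4 give t9 = 0.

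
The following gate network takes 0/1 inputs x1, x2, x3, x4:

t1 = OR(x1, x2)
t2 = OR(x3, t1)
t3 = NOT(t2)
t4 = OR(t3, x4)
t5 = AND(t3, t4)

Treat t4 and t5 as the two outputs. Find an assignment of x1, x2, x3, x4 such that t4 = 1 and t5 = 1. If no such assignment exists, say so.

x1=0, x2=0, x3=0, x4=0

Check with x1=0, x2=0, x3=0, x4=0:
t1 = OR(x1, x2) = OR(0, 0) = 0
t2 = OR(x3, t1) = OR(0, 0) = 0
t3 = NOT(t2) = NOT 0 = 1
t4 = OR(t3, x4) = OR(1, 0) = 1
t5 = AND(t3, t4) = AND(1, 1) = 1
So t4 = 1 and t5 = 1.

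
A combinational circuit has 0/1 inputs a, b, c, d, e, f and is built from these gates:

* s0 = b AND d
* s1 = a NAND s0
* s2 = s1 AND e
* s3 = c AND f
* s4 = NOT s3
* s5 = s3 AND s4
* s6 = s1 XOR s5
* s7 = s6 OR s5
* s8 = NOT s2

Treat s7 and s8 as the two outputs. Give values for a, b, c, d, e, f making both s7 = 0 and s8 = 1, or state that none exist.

a=1, b=1, c=0, d=1, e=1, f=0

Check with a=1, b=1, c=0, d=1, e=1, f=0:
s0 = b AND d = 1 AND 1 = 1
s1 = a NAND s0 = 1 NAND 1 = 0
s2 = s1 AND e = 0 AND 1 = 0
s3 = c AND f = 0 AND 0 = 0
s4 = NOT s3 = NOT 0 = 1
s5 = s3 AND s4 = 0 AND 1 = 0
s6 = s1 XOR s5 = 0 XOR 0 = 0
s7 = s6 OR s5 = 0 OR 0 = 0
s8 = NOT s2 = NOT 0 = 1
So s7 = 0 and s8 = 1.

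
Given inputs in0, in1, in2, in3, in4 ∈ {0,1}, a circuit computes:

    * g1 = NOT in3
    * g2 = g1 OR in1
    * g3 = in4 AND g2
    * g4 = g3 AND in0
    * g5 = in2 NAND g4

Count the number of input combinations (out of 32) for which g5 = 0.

g5 = in2 NAND g4 must be 0, so both in2 = 1 and g4 = 1.
Satisfying assignments:
  in0=1, in1=0, in2=1, in3=0, in4=1
  in0=1, in1=1, in2=1, in3=0, in4=1
  in0=1, in1=1, in2=1, in3=1, in4=1

3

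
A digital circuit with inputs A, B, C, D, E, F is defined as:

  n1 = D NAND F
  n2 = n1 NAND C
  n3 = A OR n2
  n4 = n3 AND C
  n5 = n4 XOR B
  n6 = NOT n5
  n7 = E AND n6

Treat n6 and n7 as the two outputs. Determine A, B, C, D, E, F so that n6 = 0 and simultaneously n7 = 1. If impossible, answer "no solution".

Across all 64 input combinations, none give both n6 = 0 and n7 = 1.

no solution exists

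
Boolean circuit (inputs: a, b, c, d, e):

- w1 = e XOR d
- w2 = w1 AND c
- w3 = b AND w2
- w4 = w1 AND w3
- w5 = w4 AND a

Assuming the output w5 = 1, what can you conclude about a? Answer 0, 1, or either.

1

w5 = w4 AND a must be 1, so both w4 = 1 and a = 1.
Every assignment with w5 = 1 has a = 1; there are 2 such assignment(s).
  a=1, b=1, c=1, d=0, e=1
  a=1, b=1, c=1, d=1, e=0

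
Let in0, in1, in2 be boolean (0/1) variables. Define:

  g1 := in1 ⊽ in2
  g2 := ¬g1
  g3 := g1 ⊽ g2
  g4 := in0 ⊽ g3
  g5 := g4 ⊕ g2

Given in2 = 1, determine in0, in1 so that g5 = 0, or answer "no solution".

g5 = g4 ⊕ g2 must be 0, so g4 and g2 are equal.
Check with in2 = 1 and in0=0, in1=0:
g1 = in1 ⊽ in2 = 0 ⊽ 1 = 0
g2 = ¬g1 = ¬0 = 1
g3 = g1 ⊽ g2 = 0 ⊽ 1 = 0
g4 = in0 ⊽ g3 = 0 ⊽ 0 = 1
g5 = g4 ⊕ g2 = 1 ⊕ 1 = 0
So g5 = 0.

in0=0, in1=0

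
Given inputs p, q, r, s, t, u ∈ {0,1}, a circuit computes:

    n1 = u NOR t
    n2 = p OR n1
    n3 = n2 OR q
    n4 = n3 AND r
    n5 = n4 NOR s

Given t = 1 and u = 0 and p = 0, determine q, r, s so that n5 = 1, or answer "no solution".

n5 = n4 NOR s must be 1, so both n4 = 0 and s = 0.
n4 = n3 AND r must be 0, so at least one of n3, r is 0.
Check with t = 1 and u = 0 and p = 0 and q=0, r=0, s=0:
n1 = u NOR t = 0 NOR 1 = 0
n2 = p OR n1 = 0 OR 0 = 0
n3 = n2 OR q = 0 OR 0 = 0
n4 = n3 AND r = 0 AND 0 = 0
n5 = n4 NOR s = 0 NOR 0 = 1
So n5 = 1.

q=0 r=0 s=0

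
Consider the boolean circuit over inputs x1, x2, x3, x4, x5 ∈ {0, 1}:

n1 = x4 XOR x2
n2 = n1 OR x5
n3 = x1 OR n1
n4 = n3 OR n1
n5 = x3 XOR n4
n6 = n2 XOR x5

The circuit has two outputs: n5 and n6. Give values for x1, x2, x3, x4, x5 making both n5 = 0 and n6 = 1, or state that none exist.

Check with x1=0, x2=1, x3=1, x4=0, x5=0:
n1 = x4 XOR x2 = 0 XOR 1 = 1
n2 = n1 OR x5 = 1 OR 0 = 1
n3 = x1 OR n1 = 0 OR 1 = 1
n4 = n3 OR n1 = 1 OR 1 = 1
n5 = x3 XOR n4 = 1 XOR 1 = 0
n6 = n2 XOR x5 = 1 XOR 0 = 1
So n5 = 0 and n6 = 1.

x1=0, x2=1, x3=1, x4=0, x5=0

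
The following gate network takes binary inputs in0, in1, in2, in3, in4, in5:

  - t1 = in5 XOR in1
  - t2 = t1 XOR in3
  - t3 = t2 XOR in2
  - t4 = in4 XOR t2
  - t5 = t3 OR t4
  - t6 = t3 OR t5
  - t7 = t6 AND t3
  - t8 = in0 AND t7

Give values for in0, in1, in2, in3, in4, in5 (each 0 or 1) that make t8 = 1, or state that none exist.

in0=1, in1=1, in2=1, in3=0, in4=0, in5=1

t8 = in0 AND t7 must be 1, so both in0 = 1 and t7 = 1.
Check with in0=1, in1=1, in2=1, in3=0, in4=0, in5=1:
t1 = in5 XOR in1 = 1 XOR 1 = 0
t2 = t1 XOR in3 = 0 XOR 0 = 0
t3 = t2 XOR in2 = 0 XOR 1 = 1
t4 = in4 XOR t2 = 0 XOR 0 = 0
t5 = t3 OR t4 = 1 OR 0 = 1
t6 = t3 OR t5 = 1 OR 1 = 1
t7 = t6 AND t3 = 1 AND 1 = 1
t8 = in0 AND t7 = 1 AND 1 = 1
So t8 = 1 as required.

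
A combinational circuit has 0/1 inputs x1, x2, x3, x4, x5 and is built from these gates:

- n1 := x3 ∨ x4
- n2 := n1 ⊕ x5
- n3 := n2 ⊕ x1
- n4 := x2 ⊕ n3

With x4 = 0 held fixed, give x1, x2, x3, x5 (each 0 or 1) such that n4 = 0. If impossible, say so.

x1=1 x2=0 x3=0 x5=1

n4 = x2 ⊕ n3 must be 0, so x2 and n3 are equal.
Check with x4 = 0 and x1=1, x2=0, x3=0, x5=1:
n1 = x3 ∨ x4 = 0 ∨ 0 = 0
n2 = n1 ⊕ x5 = 0 ⊕ 1 = 1
n3 = n2 ⊕ x1 = 1 ⊕ 1 = 0
n4 = x2 ⊕ n3 = 0 ⊕ 0 = 0
So n4 = 0.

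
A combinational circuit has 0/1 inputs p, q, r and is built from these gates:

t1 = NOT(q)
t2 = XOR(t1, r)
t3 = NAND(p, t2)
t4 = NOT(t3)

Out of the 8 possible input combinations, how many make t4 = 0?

6

t4 = NOT(t3) must be 0, so t3 = 1.
t3 = NAND(p, t2) must be 1, so at least one of p, t2 is 0.
Satisfying assignments:
  p=0, q=0, r=0
  p=0, q=0, r=1
  p=0, q=1, r=0
  p=0, q=1, r=1
  p=1, q=0, r=1
  p=1, q=1, r=0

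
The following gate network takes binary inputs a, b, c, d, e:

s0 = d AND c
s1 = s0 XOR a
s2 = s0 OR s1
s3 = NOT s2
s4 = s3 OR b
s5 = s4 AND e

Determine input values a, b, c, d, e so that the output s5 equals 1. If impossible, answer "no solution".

s5 = s4 AND e must be 1, so both s4 = 1 and e = 1.
s4 = s3 OR b must be 1, so at least one of s3, b is 1.
Check with a=1, b=1, c=1, d=1, e=1:
s0 = d AND c = 1 AND 1 = 1
s1 = s0 XOR a = 1 XOR 1 = 0
s2 = s0 OR s1 = 1 OR 0 = 1
s3 = NOT s2 = NOT 1 = 0
s4 = s3 OR b = 0 OR 1 = 1
s5 = s4 AND e = 1 AND 1 = 1
So s5 = 1 as required.

a=1, b=1, c=1, d=1, e=1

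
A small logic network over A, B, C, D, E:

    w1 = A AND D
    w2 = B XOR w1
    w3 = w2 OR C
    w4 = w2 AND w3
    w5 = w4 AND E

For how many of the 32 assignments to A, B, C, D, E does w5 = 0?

w5 = w4 AND E must be 0, so at least one of w4, E is 0.
Enumerating the 32 input combinations, 24 give w5 = 0 and 8 give w5 = 1.

24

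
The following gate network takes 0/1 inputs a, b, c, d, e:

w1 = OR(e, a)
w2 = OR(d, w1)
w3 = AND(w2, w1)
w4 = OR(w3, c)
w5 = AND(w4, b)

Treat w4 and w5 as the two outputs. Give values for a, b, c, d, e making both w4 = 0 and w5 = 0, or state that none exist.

a=0 b=0 c=0 d=0 e=0

Check with a=0 b=0 c=0 d=0 e=0:
w1 = OR(e, a) = OR(0, 0) = 0
w2 = OR(d, w1) = OR(0, 0) = 0
w3 = AND(w2, w1) = AND(0, 0) = 0
w4 = OR(w3, c) = OR(0, 0) = 0
w5 = AND(w4, b) = AND(0, 0) = 0
So w4 = 0 and w5 = 0.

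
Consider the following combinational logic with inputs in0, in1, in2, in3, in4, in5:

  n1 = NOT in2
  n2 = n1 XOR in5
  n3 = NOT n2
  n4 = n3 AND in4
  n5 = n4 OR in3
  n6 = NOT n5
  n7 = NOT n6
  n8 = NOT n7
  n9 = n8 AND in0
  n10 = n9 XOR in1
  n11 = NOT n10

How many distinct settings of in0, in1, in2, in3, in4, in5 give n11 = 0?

32

n11 = NOT n10 must be 0, so n10 = 1.
n10 = n9 XOR in1 must be 1, so n9 and in1 differ.
Enumerating the 64 input combinations, 32 give n11 = 0 and 32 give n11 = 1.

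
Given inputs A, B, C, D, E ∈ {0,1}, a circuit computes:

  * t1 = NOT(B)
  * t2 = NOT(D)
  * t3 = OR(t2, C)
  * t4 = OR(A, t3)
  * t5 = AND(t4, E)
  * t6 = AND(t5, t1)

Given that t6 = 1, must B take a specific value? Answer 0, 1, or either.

0

t6 = AND(t5, t1) must be 1, so both t5 = 1 and t1 = 1.
t5 = AND(t4, E) must be 1, so both t4 = 1 and E = 1.
t1 = NOT(B) must be 1, so B = 0.
Every assignment with t6 = 1 has B = 0; there are 7 such assignment(s).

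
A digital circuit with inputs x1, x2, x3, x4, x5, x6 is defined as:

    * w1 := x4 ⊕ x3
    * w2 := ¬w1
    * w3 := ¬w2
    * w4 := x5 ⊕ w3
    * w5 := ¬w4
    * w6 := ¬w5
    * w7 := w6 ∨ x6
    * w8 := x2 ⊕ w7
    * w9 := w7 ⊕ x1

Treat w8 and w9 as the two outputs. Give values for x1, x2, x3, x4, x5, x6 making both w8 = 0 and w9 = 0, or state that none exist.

Check with x1=1 x2=1 x3=1 x4=1 x5=0 x6=1:
w1 = x4 ⊕ x3 = 1 ⊕ 1 = 0
w2 = ¬w1 = ¬0 = 1
w3 = ¬w2 = ¬1 = 0
w4 = x5 ⊕ w3 = 0 ⊕ 0 = 0
w5 = ¬w4 = ¬0 = 1
w6 = ¬w5 = ¬1 = 0
w7 = w6 ∨ x6 = 0 ∨ 1 = 1
w8 = x2 ⊕ w7 = 1 ⊕ 1 = 0
w9 = w7 ⊕ x1 = 1 ⊕ 1 = 0
So w8 = 0 and w9 = 0.

x1=1 x2=1 x3=1 x4=1 x5=0 x6=1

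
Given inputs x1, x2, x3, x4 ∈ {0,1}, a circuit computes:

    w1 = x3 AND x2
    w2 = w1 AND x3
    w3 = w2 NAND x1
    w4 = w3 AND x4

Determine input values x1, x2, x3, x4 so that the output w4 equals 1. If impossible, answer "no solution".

w4 = w3 AND x4 must be 1, so both w3 = 1 and x4 = 1.
w3 = w2 NAND x1 must be 1, so at least one of w2, x1 is 0.
Check with x1=1, x2=0, x3=1, x4=1:
w1 = x3 AND x2 = 1 AND 0 = 0
w2 = w1 AND x3 = 0 AND 1 = 0
w3 = w2 NAND x1 = 0 NAND 1 = 1
w4 = w3 AND x4 = 1 AND 1 = 1
So w4 = 1 as required.

x1=1, x2=0, x3=1, x4=1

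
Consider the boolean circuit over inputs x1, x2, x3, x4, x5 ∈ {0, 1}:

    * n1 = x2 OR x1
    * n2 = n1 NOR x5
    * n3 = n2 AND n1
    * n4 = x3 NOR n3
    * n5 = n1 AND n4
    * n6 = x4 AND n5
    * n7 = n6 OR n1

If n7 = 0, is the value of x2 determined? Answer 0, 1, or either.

n7 = n6 OR n1 must be 0, so both n6 = 0 and n1 = 0.
Every assignment with n7 = 0 has x2 = 0; there are 8 such assignment(s).

0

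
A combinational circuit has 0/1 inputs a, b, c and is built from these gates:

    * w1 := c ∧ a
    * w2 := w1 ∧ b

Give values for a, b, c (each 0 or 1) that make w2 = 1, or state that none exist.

a=1, b=1, c=1

w2 = w1 ∧ b must be 1, so both w1 = 1 and b = 1.
w1 = c ∧ a must be 1, so both c = 1 and a = 1.
Check with a=1, b=1, c=1:
w1 = c ∧ a = 1 ∧ 1 = 1
w2 = w1 ∧ b = 1 ∧ 1 = 1
So w2 = 1 as required.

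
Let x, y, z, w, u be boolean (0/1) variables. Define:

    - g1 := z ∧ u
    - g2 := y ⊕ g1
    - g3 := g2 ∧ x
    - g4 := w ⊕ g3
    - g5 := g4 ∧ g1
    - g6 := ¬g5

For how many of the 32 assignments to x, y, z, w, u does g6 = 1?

28

g6 = ¬g5 must be 1, so g5 = 0.
g5 = g4 ∧ g1 must be 0, so at least one of g4, g1 is 0.
Enumerating the 32 input combinations, 28 give g6 = 1 and 4 give g6 = 0.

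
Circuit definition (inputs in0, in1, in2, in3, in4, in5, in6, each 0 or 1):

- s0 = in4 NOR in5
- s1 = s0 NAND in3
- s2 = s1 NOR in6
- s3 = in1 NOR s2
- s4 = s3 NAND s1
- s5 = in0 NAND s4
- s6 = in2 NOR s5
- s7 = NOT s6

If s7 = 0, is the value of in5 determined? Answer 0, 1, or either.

Both values of in5 occur among assignments with s7 = 0:
  in5=0: in0=1, in1=0, in2=0, in3=1, in4=0, in5=0, in6=0
  in5=1: in0=1, in1=1, in2=0, in3=0, in4=0, in5=1, in6=0

either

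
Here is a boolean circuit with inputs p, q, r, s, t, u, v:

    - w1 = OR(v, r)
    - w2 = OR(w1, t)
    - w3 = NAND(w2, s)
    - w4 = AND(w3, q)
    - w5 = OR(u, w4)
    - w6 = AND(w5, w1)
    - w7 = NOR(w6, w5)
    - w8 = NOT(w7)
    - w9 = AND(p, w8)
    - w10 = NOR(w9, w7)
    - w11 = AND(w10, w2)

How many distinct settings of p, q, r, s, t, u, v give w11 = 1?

w11 = AND(w10, w2) must be 1, so both w10 = 1 and w2 = 1.
w10 = NOR(w9, w7) must be 1, so both w9 = 0 and w7 = 0.
Enumerating the 128 input combinations, 35 give w11 = 1 and 93 give w11 = 0.

35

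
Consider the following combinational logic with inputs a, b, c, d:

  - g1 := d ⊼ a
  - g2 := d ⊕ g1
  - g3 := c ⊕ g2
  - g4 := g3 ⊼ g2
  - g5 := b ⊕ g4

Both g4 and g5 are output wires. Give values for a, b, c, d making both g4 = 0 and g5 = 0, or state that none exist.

Check with a=0, b=0, c=0, d=0:
g1 = d ⊼ a = 0 ⊼ 0 = 1
g2 = d ⊕ g1 = 0 ⊕ 1 = 1
g3 = c ⊕ g2 = 0 ⊕ 1 = 1
g4 = g3 ⊼ g2 = 1 ⊼ 1 = 0
g5 = b ⊕ g4 = 0 ⊕ 0 = 0
So g4 = 0 and g5 = 0.

a=0, b=0, c=0, d=0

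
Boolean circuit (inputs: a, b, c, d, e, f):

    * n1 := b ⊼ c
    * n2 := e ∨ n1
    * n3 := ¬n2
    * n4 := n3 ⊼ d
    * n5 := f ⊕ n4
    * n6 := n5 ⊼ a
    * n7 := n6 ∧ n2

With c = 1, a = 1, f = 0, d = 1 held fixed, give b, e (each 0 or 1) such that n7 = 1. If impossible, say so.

no solution exists

With c = 1, a = 1, f = 0, d = 1 fixed, none of the 4 settings of b, e give n7 = 1.
For example, with b=0, e=0:
n1 = b ⊼ c = 0 ⊼ 1 = 1
n2 = e ∨ n1 = 0 ∨ 1 = 1
n3 = ¬n2 = ¬1 = 0
n4 = n3 ⊼ d = 0 ⊼ 1 = 1
n5 = f ⊕ n4 = 0 ⊕ 1 = 1
n6 = n5 ⊼ a = 1 ⊼ 1 = 0
n7 = n6 ∧ n2 = 0 ∧ 1 = 0
giving n7 = 0 ≠ 1.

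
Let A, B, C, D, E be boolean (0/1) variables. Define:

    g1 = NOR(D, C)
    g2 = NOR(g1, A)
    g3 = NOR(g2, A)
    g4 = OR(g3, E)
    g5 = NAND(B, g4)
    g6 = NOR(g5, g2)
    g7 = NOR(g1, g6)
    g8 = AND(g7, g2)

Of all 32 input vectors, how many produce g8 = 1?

g8 = AND(g7, g2) must be 1, so both g7 = 1 and g2 = 1.
g7 = NOR(g1, g6) must be 1, so both g1 = 0 and g6 = 0.
g2 = NOR(g1, A) must be 1, so both g1 = 0 and A = 0.
Enumerating the 32 input combinations, 12 give g8 = 1 and 20 give g8 = 0.

12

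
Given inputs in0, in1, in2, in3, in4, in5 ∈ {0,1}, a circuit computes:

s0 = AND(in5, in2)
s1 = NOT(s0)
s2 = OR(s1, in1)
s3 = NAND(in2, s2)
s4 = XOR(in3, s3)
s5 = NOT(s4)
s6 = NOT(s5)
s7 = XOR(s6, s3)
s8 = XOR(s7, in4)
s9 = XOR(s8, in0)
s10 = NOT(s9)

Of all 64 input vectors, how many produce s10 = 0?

32

s10 = NOT(s9) must be 0, so s9 = 1.
Enumerating the 64 input combinations, 32 give s10 = 0 and 32 give s10 = 1.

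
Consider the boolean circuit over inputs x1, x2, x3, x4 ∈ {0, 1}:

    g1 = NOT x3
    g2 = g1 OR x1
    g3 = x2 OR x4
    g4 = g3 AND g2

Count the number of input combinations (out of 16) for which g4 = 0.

7

g4 = g3 AND g2 must be 0, so at least one of g3, g2 is 0.
Enumerating the 16 input combinations, 7 give g4 = 0 and 9 give g4 = 1.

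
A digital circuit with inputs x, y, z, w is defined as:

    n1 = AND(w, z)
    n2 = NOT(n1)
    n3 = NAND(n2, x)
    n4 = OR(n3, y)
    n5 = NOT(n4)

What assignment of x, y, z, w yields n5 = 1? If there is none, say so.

n5 = NOT(n4) must be 1, so n4 = 0.
Check with x=1 y=0 z=0 w=1:
n1 = AND(w, z) = AND(1, 0) = 0
n2 = NOT(n1) = NOT 0 = 1
n3 = NAND(n2, x) = NAND(1, 1) = 0
n4 = OR(n3, y) = OR(0, 0) = 0
n5 = NOT(n4) = NOT 0 = 1
So n5 = 1 as required.

x=1 y=0 z=0 w=1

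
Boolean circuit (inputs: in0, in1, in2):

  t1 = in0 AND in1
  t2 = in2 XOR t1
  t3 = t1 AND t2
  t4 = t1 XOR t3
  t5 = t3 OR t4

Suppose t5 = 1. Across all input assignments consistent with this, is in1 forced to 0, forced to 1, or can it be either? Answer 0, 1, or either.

t5 = t3 OR t4 must be 1, so at least one of t3, t4 is 1.
Every assignment with t5 = 1 has in1 = 1; there are 2 such assignment(s).
  in0=1, in1=1, in2=0
  in0=1, in1=1, in2=1

1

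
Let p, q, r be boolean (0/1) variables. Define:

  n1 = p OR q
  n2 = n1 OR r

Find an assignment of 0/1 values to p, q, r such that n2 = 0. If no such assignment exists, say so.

Check with p=0, q=0, r=0:
n1 = p OR q = 0 OR 0 = 0
n2 = n1 OR r = 0 OR 0 = 0
So n2 = 0 as required.

p=0, q=0, r=0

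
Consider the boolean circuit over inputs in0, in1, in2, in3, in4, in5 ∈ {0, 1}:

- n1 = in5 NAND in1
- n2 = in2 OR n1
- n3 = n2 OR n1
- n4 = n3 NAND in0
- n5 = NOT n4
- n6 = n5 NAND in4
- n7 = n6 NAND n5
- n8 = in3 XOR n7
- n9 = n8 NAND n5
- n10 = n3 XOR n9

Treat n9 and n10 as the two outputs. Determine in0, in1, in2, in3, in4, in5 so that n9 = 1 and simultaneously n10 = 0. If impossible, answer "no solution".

Check with in0=0, in1=0, in2=0, in3=1, in4=1, in5=0:
n1 = in5 NAND in1 = 0 NAND 0 = 1
n2 = in2 OR n1 = 0 OR 1 = 1
n3 = n2 OR n1 = 1 OR 1 = 1
n4 = n3 NAND in0 = 1 NAND 0 = 1
n5 = NOT n4 = NOT 1 = 0
n6 = n5 NAND in4 = 0 NAND 1 = 1
n7 = n6 NAND n5 = 1 NAND 0 = 1
n8 = in3 XOR n7 = 1 XOR 1 = 0
n9 = n8 NAND n5 = 0 NAND 0 = 1
n10 = n3 XOR n9 = 1 XOR 1 = 0
So n9 = 1 and n10 = 0.

in0=0, in1=0, in2=0, in3=1, in4=1, in5=0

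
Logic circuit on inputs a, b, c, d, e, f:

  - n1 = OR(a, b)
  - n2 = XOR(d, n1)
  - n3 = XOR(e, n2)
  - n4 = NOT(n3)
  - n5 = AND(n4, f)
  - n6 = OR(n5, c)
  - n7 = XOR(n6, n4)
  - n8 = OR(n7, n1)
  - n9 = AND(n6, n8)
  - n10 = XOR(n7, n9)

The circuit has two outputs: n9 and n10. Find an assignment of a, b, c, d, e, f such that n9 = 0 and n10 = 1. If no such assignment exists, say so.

Check with a=1, b=0, c=0, d=1, e=0, f=0:
n1 = OR(a, b) = OR(1, 0) = 1
n2 = XOR(d, n1) = XOR(1, 1) = 0
n3 = XOR(e, n2) = XOR(0, 0) = 0
n4 = NOT(n3) = NOT 0 = 1
n5 = AND(n4, f) = AND(1, 0) = 0
n6 = OR(n5, c) = OR(0, 0) = 0
n7 = XOR(n6, n4) = XOR(0, 1) = 1
n8 = OR(n7, n1) = OR(1, 1) = 1
n9 = AND(n6, n8) = AND(0, 1) = 0
n10 = XOR(n7, n9) = XOR(1, 0) = 1
So n9 = 0 and n10 = 1.

a=1, b=0, c=0, d=1, e=0, f=0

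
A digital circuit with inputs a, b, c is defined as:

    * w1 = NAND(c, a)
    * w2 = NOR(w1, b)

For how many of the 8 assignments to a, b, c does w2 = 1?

1

w2 = NOR(w1, b) must be 1, so both w1 = 0 and b = 0.
w1 = NAND(c, a) must be 0, so both c = 1 and a = 1.
Satisfying assignments:
  a=1, b=0, c=1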